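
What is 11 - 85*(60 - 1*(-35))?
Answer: -8064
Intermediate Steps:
11 - 85*(60 - 1*(-35)) = 11 - 85*(60 + 35) = 11 - 85*95 = 11 - 8075 = -8064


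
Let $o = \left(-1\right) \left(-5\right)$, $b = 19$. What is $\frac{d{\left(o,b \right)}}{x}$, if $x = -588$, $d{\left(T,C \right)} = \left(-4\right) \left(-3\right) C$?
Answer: $- \frac{19}{49} \approx -0.38775$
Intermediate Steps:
$o = 5$
$d{\left(T,C \right)} = 12 C$
$\frac{d{\left(o,b \right)}}{x} = \frac{12 \cdot 19}{-588} = 228 \left(- \frac{1}{588}\right) = - \frac{19}{49}$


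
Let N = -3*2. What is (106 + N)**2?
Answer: 10000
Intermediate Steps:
N = -6
(106 + N)**2 = (106 - 6)**2 = 100**2 = 10000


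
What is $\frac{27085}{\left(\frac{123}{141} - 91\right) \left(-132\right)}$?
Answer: $\frac{1272995}{559152} \approx 2.2767$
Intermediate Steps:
$\frac{27085}{\left(\frac{123}{141} - 91\right) \left(-132\right)} = \frac{27085}{\left(123 \cdot \frac{1}{141} - 91\right) \left(-132\right)} = \frac{27085}{\left(\frac{41}{47} - 91\right) \left(-132\right)} = \frac{27085}{\left(- \frac{4236}{47}\right) \left(-132\right)} = \frac{27085}{\frac{559152}{47}} = 27085 \cdot \frac{47}{559152} = \frac{1272995}{559152}$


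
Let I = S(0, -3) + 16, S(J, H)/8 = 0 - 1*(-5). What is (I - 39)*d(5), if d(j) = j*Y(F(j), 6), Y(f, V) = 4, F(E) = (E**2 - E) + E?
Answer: 340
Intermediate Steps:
F(E) = E**2
d(j) = 4*j (d(j) = j*4 = 4*j)
S(J, H) = 40 (S(J, H) = 8*(0 - 1*(-5)) = 8*(0 + 5) = 8*5 = 40)
I = 56 (I = 40 + 16 = 56)
(I - 39)*d(5) = (56 - 39)*(4*5) = 17*20 = 340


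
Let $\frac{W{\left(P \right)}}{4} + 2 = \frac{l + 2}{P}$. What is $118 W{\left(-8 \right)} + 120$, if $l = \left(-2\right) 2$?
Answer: $-706$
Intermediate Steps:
$l = -4$
$W{\left(P \right)} = -8 - \frac{8}{P}$ ($W{\left(P \right)} = -8 + 4 \frac{-4 + 2}{P} = -8 + 4 \left(- \frac{2}{P}\right) = -8 - \frac{8}{P}$)
$118 W{\left(-8 \right)} + 120 = 118 \left(-8 - \frac{8}{-8}\right) + 120 = 118 \left(-8 - -1\right) + 120 = 118 \left(-8 + 1\right) + 120 = 118 \left(-7\right) + 120 = -826 + 120 = -706$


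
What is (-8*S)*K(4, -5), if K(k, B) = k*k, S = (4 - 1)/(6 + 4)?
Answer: -192/5 ≈ -38.400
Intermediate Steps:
S = 3/10 ≈ 0.30000
K(k, B) = k²
(-8*S)*K(4, -5) = -8*3/10*4² = -12/5*16 = -192/5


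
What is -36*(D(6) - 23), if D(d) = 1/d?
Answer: 822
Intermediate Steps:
-36*(D(6) - 23) = -36*(1/6 - 23) = -36*(⅙ - 23) = -36*(-137/6) = 822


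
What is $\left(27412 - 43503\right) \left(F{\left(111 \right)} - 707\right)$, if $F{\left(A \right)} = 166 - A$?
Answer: $10491332$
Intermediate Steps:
$\left(27412 - 43503\right) \left(F{\left(111 \right)} - 707\right) = \left(27412 - 43503\right) \left(\left(166 - 111\right) - 707\right) = - 16091 \left(\left(166 - 111\right) - 707\right) = - 16091 \left(55 - 707\right) = \left(-16091\right) \left(-652\right) = 10491332$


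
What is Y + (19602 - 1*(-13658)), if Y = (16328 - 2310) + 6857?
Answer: 54135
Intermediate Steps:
Y = 20875 (Y = 14018 + 6857 = 20875)
Y + (19602 - 1*(-13658)) = 20875 + (19602 - 1*(-13658)) = 20875 + (19602 + 13658) = 20875 + 33260 = 54135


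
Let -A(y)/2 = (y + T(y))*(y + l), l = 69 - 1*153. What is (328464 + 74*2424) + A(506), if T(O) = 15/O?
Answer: 20429998/253 ≈ 80751.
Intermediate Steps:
l = -84 (l = 69 - 153 = -84)
A(y) = -2*(-84 + y)*(y + 15/y) (A(y) = -2*(y + 15/y)*(y - 84) = -2*(y + 15/y)*(-84 + y) = -2*(-84 + y)*(y + 15/y))
(328464 + 74*2424) + A(506) = (328464 + 74*2424) + (-30 - 2*506² + 168*506 + 2520/506) = (328464 + 179376) + (-30 - 2*256036 + 85008 + 2520*(1/506)) = 507840 + (-30 - 512072 + 85008 + 1260/253) = 507840 - 108053522/253 = 20429998/253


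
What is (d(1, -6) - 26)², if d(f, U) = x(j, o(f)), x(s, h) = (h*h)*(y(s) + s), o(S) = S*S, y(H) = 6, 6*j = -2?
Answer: 3721/9 ≈ 413.44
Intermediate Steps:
j = -⅓ (j = (⅙)*(-2) = -⅓ ≈ -0.33333)
o(S) = S²
x(s, h) = h²*(6 + s) (x(s, h) = (h*h)*(6 + s) = h²*(6 + s))
d(f, U) = 17*f⁴/3 (d(f, U) = (f²)²*(6 - ⅓) = f⁴*(17/3) = 17*f⁴/3)
(d(1, -6) - 26)² = ((17/3)*1⁴ - 26)² = ((17/3)*1 - 26)² = (17/3 - 26)² = (-61/3)² = 3721/9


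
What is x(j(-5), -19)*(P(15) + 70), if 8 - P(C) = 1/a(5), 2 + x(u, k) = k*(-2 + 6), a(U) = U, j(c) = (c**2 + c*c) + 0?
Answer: -30342/5 ≈ -6068.4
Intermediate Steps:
j(c) = 2*c**2 (j(c) = (c**2 + c**2) + 0 = 2*c**2 + 0 = 2*c**2)
x(u, k) = -2 + 4*k (x(u, k) = -2 + k*(-2 + 6) = -2 + k*4 = -2 + 4*k)
P(C) = 39/5 (P(C) = 8 - 1/5 = 39/5)
x(j(-5), -19)*(P(15) + 70) = (-2 + 4*(-19))*(39/5 + 70) = (-2 - 76)*(389/5) = -78*389/5 = -30342/5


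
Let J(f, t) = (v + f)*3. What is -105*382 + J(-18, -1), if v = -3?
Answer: -40173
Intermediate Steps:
J(f, t) = -9 + 3*f (J(f, t) = (-3 + f)*3 = -9 + 3*f)
-105*382 + J(-18, -1) = -105*382 + (-9 + 3*(-18)) = -40110 + (-9 - 54) = -40110 - 63 = -40173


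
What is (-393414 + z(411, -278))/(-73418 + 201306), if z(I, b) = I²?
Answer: -224493/127888 ≈ -1.7554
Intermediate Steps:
(-393414 + z(411, -278))/(-73418 + 201306) = (-393414 + 411²)/(-73418 + 201306) = (-393414 + 168921)/127888 = -224493*1/127888 = -224493/127888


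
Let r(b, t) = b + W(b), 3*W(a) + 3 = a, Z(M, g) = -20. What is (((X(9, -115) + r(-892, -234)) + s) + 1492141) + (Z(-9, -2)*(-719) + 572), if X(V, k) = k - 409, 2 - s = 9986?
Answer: 4486184/3 ≈ 1.4954e+6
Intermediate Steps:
s = -9984 (s = 2 - 1*9986 = 2 - 9986 = -9984)
W(a) = -1 + a/3
X(V, k) = -409 + k
r(b, t) = -1 + 4*b/3 (r(b, t) = b + (-1 + b/3) = -1 + 4*b/3)
(((X(9, -115) + r(-892, -234)) + s) + 1492141) + (Z(-9, -2)*(-719) + 572) = ((((-409 - 115) + (-1 + (4/3)*(-892))) - 9984) + 1492141) + (-20*(-719) + 572) = (((-524 + (-1 - 3568/3)) - 9984) + 1492141) + (14380 + 572) = (((-524 - 3571/3) - 9984) + 1492141) + 14952 = ((-5143/3 - 9984) + 1492141) + 14952 = (-35095/3 + 1492141) + 14952 = 4441328/3 + 14952 = 4486184/3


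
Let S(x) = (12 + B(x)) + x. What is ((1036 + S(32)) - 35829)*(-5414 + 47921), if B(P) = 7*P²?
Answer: -1172385567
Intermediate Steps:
S(x) = 12 + x + 7*x² (S(x) = (12 + 7*x²) + x = 12 + x + 7*x²)
((1036 + S(32)) - 35829)*(-5414 + 47921) = ((1036 + (12 + 32 + 7*32²)) - 35829)*(-5414 + 47921) = ((1036 + (12 + 32 + 7*1024)) - 35829)*42507 = ((1036 + (12 + 32 + 7168)) - 35829)*42507 = ((1036 + 7212) - 35829)*42507 = (8248 - 35829)*42507 = -27581*42507 = -1172385567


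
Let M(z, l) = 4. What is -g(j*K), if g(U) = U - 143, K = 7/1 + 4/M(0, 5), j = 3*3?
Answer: 71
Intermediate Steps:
j = 9
K = 8 (K = 7/1 + 4/4 = 7*1 + 4*(1/4) = 7 + 1 = 8)
g(U) = -143 + U
-g(j*K) = -(-143 + 9*8) = -(-143 + 72) = -1*(-71) = 71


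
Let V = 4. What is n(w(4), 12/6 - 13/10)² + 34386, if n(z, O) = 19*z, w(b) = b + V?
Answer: 57490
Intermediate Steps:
w(b) = 4 + b (w(b) = b + 4 = 4 + b)
n(w(4), 12/6 - 13/10)² + 34386 = (19*(4 + 4))² + 34386 = (19*8)² + 34386 = 152² + 34386 = 23104 + 34386 = 57490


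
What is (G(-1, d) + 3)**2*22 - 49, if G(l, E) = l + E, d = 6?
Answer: 1359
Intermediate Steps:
G(l, E) = E + l
(G(-1, d) + 3)**2*22 - 49 = ((6 - 1) + 3)**2*22 - 49 = (5 + 3)**2*22 - 49 = 8**2*22 - 49 = 64*22 - 49 = 1408 - 49 = 1359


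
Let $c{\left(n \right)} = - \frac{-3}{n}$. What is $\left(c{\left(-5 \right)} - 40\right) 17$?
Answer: $- \frac{3451}{5} \approx -690.2$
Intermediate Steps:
$c{\left(n \right)} = \frac{3}{n}$
$\left(c{\left(-5 \right)} - 40\right) 17 = \left(\frac{3}{-5} - 40\right) 17 = \left(3 \left(- \frac{1}{5}\right) - 40\right) 17 = \left(- \frac{3}{5} - 40\right) 17 = \left(- \frac{203}{5}\right) 17 = - \frac{3451}{5}$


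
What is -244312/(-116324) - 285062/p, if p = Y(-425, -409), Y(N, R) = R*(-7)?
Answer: -8115021708/83258903 ≈ -97.467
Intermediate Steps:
Y(N, R) = -7*R
p = 2863 (p = -7*(-409) = 2863)
-244312/(-116324) - 285062/p = -244312/(-116324) - 285062/2863 = -244312*(-1/116324) - 285062*1/2863 = 61078/29081 - 285062/2863 = -8115021708/83258903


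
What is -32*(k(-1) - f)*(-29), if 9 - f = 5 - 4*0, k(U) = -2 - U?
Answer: -4640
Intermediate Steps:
f = 4 (f = 9 - (5 - 4*0) = 9 - (5 + 0) = 9 - 1*5 = 9 - 5 = 4)
-32*(k(-1) - f)*(-29) = -32*((-2 - 1*(-1)) - 1*4)*(-29) = -32*((-2 + 1) - 4)*(-29) = -32*(-1 - 4)*(-29) = -32*(-5)*(-29) = 160*(-29) = -4640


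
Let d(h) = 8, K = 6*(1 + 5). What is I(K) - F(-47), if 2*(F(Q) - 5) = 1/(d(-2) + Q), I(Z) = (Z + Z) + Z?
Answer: 8035/78 ≈ 103.01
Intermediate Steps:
K = 36 (K = 6*6 = 36)
I(Z) = 3*Z (I(Z) = 2*Z + Z = 3*Z)
F(Q) = 5 + 1/(2*(8 + Q))
I(K) - F(-47) = 3*36 - (81 + 10*(-47))/(2*(8 - 47)) = 108 - (81 - 470)/(2*(-39)) = 108 - (-1)*(-389)/(2*39) = 108 - 1*389/78 = 108 - 389/78 = 8035/78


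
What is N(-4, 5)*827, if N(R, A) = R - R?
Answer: 0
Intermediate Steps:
N(R, A) = 0
N(-4, 5)*827 = 0*827 = 0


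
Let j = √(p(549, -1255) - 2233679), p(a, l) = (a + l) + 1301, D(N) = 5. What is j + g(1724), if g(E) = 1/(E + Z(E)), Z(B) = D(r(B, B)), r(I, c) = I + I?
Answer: 1/1729 + 2*I*√558271 ≈ 0.00057837 + 1494.4*I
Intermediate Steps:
r(I, c) = 2*I
p(a, l) = 1301 + a + l
Z(B) = 5
j = 2*I*√558271 (j = √((1301 + 549 - 1255) - 2233679) = √(595 - 2233679) = √(-2233084) = 2*I*√558271 ≈ 1494.4*I)
g(E) = 1/(5 + E) (g(E) = 1/(E + 5) = 1/(5 + E))
j + g(1724) = 2*I*√558271 + 1/(5 + 1724) = 2*I*√558271 + 1/1729 = 1/1729 + 2*I*√558271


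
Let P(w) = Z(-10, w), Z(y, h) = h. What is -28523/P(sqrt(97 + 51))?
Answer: -28523*sqrt(37)/74 ≈ -2344.6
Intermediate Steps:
P(w) = w
-28523/P(sqrt(97 + 51)) = -28523/sqrt(97 + 51) = -28523*sqrt(37)/74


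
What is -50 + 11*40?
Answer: 390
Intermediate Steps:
-50 + 11*40 = -50 + 440 = 390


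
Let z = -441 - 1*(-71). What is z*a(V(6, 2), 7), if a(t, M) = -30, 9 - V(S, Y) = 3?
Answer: 11100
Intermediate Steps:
V(S, Y) = 6 (V(S, Y) = 9 - 1*3 = 9 - 3 = 6)
z = -370 (z = -441 + 71 = -370)
z*a(V(6, 2), 7) = -370*(-30) = 11100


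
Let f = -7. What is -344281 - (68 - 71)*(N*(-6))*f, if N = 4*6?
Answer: -341257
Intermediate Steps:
N = 24
-344281 - (68 - 71)*(N*(-6))*f = -344281 - (68 - 71)*(24*(-6))*(-7) = -344281 - (-3)*(-144*(-7)) = -344281 - (-3)*1008 = -344281 - 1*(-3024) = -344281 + 3024 = -341257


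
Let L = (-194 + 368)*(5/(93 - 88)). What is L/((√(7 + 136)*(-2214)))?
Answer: -29*√143/52767 ≈ -0.0065721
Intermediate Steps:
L = 174 (L = 174*(5/5) = 174*((⅕)*5) = 174*1 = 174)
L/((√(7 + 136)*(-2214))) = 174/((√(7 + 136)*(-2214))) = 174/((√143*(-2214))) = 174/((-2214*√143)) = 174*(-√143/316602) = -29*√143/52767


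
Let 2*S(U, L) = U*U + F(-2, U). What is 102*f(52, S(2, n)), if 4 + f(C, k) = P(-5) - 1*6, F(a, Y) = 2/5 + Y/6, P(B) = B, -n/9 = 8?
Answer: -1530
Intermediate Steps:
n = -72 (n = -9*8 = -72)
F(a, Y) = ⅖ + Y/6 (F(a, Y) = 2*(⅕) + Y*(⅙) = ⅖ + Y/6)
S(U, L) = ⅕ + U²/2 + U/12 (S(U, L) = (U*U + (⅖ + U/6))/2 = (U² + (⅖ + U/6))/2 = (⅖ + U² + U/6)/2 = ⅕ + U²/2 + U/12)
f(C, k) = -15 (f(C, k) = -4 + (-5 - 1*6) = -4 + (-5 - 6) = -4 - 11 = -15)
102*f(52, S(2, n)) = 102*(-15) = -1530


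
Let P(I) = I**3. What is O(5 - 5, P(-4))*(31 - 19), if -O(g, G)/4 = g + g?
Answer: 0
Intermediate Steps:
O(g, G) = -8*g (O(g, G) = -4*(g + g) = -8*g)
O(5 - 5, P(-4))*(31 - 19) = (-8*(5 - 5))*(31 - 19) = -8*0*12 = 0*12 = 0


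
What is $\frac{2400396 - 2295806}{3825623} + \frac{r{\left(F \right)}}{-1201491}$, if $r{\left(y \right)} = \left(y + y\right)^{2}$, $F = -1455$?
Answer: $- \frac{3585566020290}{510716844877} \approx -7.0207$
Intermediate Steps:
$r{\left(y \right)} = 4 y^{2}$ ($r{\left(y \right)} = \left(2 y\right)^{2} = 4 y^{2}$)
$\frac{2400396 - 2295806}{3825623} + \frac{r{\left(F \right)}}{-1201491} = \frac{2400396 - 2295806}{3825623} + \frac{4 \left(-1455\right)^{2}}{-1201491} = \left(2400396 - 2295806\right) \frac{1}{3825623} + 4 \cdot 2117025 \left(- \frac{1}{1201491}\right) = 104590 \cdot \frac{1}{3825623} + 8468100 \left(- \frac{1}{1201491}\right) = \frac{104590}{3825623} - \frac{940900}{133499} = - \frac{3585566020290}{510716844877}$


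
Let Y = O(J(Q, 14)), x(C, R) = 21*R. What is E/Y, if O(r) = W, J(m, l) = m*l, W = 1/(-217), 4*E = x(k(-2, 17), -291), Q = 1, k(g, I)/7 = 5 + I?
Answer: 1326087/4 ≈ 3.3152e+5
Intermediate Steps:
k(g, I) = 35 + 7*I (k(g, I) = 7*(5 + I) = 35 + 7*I)
E = -6111/4 (E = (21*(-291))/4 = (1/4)*(-6111) = -6111/4 ≈ -1527.8)
W = -1/217 ≈ -0.0046083
J(m, l) = l*m
O(r) = -1/217
Y = -1/217 ≈ -0.0046083
E/Y = -6111/(4*(-1/217)) = -6111/4*(-217) = 1326087/4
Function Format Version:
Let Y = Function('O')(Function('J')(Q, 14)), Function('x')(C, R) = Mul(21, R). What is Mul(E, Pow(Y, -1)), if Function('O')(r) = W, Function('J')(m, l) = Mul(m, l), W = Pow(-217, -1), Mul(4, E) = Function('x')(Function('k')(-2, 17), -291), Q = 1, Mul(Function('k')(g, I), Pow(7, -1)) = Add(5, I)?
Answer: Rational(1326087, 4) ≈ 3.3152e+5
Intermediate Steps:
Function('k')(g, I) = Add(35, Mul(7, I)) (Function('k')(g, I) = Mul(7, Add(5, I)) = Add(35, Mul(7, I)))
E = Rational(-6111, 4) (E = Mul(Rational(1, 4), Mul(21, -291)) = Mul(Rational(1, 4), -6111) = Rational(-6111, 4) ≈ -1527.8)
W = Rational(-1, 217) ≈ -0.0046083
Function('J')(m, l) = Mul(l, m)
Function('O')(r) = Rational(-1, 217)
Y = Rational(-1, 217) ≈ -0.0046083
Mul(E, Pow(Y, -1)) = Mul(Rational(-6111, 4), Pow(Rational(-1, 217), -1)) = Mul(Rational(-6111, 4), -217) = Rational(1326087, 4)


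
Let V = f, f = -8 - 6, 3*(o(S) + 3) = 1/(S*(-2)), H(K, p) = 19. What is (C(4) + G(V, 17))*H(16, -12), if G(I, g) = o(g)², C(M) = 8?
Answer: 3372139/10404 ≈ 324.12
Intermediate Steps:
o(S) = -3 - 1/(6*S) (o(S) = -3 + 1/(3*((S*(-2)))) = -3 + 1/(3*((-2*S))) = -3 + (-1/(2*S))/3 = -3 - 1/(6*S))
f = -14
V = -14
G(I, g) = (-3 - 1/(6*g))²
(C(4) + G(V, 17))*H(16, -12) = (8 + (1/36)*(1 + 18*17)²/17²)*19 = (8 + (1/36)*(1/289)*(1 + 306)²)*19 = (8 + (1/36)*(1/289)*307²)*19 = (8 + (1/36)*(1/289)*94249)*19 = (8 + 94249/10404)*19 = (177481/10404)*19 = 3372139/10404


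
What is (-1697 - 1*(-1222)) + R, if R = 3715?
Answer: 3240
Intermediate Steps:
(-1697 - 1*(-1222)) + R = (-1697 - 1*(-1222)) + 3715 = (-1697 + 1222) + 3715 = -475 + 3715 = 3240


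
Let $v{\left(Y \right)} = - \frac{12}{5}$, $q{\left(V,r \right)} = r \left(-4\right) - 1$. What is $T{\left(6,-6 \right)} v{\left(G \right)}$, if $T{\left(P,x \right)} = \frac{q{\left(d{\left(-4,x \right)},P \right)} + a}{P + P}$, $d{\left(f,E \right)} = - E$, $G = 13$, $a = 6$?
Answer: $\frac{19}{5} \approx 3.8$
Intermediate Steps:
$q{\left(V,r \right)} = -1 - 4 r$ ($q{\left(V,r \right)} = - 4 r - 1 = -1 - 4 r$)
$T{\left(P,x \right)} = \frac{5 - 4 P}{2 P}$ ($T{\left(P,x \right)} = \frac{\left(-1 - 4 P\right) + 6}{P + P} = \frac{5 - 4 P}{2 P}$)
$v{\left(Y \right)} = - \frac{12}{5}$ ($v{\left(Y \right)} = \left(-12\right) \frac{1}{5} = - \frac{12}{5}$)
$T{\left(6,-6 \right)} v{\left(G \right)} = \left(-2 + \frac{5}{2 \cdot 6}\right) \left(- \frac{12}{5}\right) = \left(-2 + \frac{5}{2} \cdot \frac{1}{6}\right) \left(- \frac{12}{5}\right) = \left(-2 + \frac{5}{12}\right) \left(- \frac{12}{5}\right) = \left(- \frac{19}{12}\right) \left(- \frac{12}{5}\right) = \frac{19}{5}$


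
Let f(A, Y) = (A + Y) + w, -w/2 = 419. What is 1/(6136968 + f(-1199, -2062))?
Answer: 1/6132869 ≈ 1.6306e-7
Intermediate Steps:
w = -838 (w = -2*419 = -838)
f(A, Y) = -838 + A + Y (f(A, Y) = (A + Y) - 838 = -838 + A + Y)
1/(6136968 + f(-1199, -2062)) = 1/(6136968 + (-838 - 1199 - 2062)) = 1/(6136968 - 4099) = 1/6132869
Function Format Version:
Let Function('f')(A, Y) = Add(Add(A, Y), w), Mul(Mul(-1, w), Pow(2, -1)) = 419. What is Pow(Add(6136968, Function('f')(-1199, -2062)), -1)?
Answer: Rational(1, 6132869) ≈ 1.6306e-7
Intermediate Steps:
w = -838 (w = Mul(-2, 419) = -838)
Function('f')(A, Y) = Add(-838, A, Y) (Function('f')(A, Y) = Add(Add(A, Y), -838) = Add(-838, A, Y))
Pow(Add(6136968, Function('f')(-1199, -2062)), -1) = Pow(Add(6136968, Add(-838, -1199, -2062)), -1) = Pow(Add(6136968, -4099), -1) = Pow(6132869, -1) = Rational(1, 6132869)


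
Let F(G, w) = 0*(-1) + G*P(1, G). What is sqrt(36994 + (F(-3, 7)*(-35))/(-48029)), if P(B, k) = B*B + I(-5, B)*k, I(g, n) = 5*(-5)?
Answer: sqrt(85336815136534)/48029 ≈ 192.34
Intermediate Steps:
I(g, n) = -25
P(B, k) = B**2 - 25*k (P(B, k) = B*B - 25*k = B**2 - 25*k)
F(G, w) = G*(1 - 25*G) (F(G, w) = 0*(-1) + G*(1**2 - 25*G) = 0 + G*(1 - 25*G) = G*(1 - 25*G))
sqrt(36994 + (F(-3, 7)*(-35))/(-48029)) = sqrt(36994 + (-3*(1 - 25*(-3))*(-35))/(-48029)) = sqrt(36994 + (-3*(1 + 75)*(-35))*(-1/48029)) = sqrt(36994 + (-3*76*(-35))*(-1/48029)) = sqrt(36994 - 228*(-35)*(-1/48029)) = sqrt(36994 + 7980*(-1/48029)) = sqrt(36994 - 7980/48029) = sqrt(1776776846/48029) = sqrt(85336815136534)/48029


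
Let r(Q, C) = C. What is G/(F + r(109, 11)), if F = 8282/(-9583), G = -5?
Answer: -47915/97131 ≈ -0.49330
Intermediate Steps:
F = -8282/9583 (F = 8282*(-1/9583) = -8282/9583 ≈ -0.86424)
G/(F + r(109, 11)) = -5/(-8282/9583 + 11) = -5/97131/9583 = -5*9583/97131 = -47915/97131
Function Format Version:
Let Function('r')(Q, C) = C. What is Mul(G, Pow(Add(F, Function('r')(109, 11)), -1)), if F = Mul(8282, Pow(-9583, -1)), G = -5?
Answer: Rational(-47915, 97131) ≈ -0.49330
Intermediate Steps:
F = Rational(-8282, 9583) (F = Mul(8282, Rational(-1, 9583)) = Rational(-8282, 9583) ≈ -0.86424)
Mul(G, Pow(Add(F, Function('r')(109, 11)), -1)) = Mul(-5, Pow(Add(Rational(-8282, 9583), 11), -1)) = Mul(-5, Pow(Rational(97131, 9583), -1)) = Mul(-5, Rational(9583, 97131)) = Rational(-47915, 97131)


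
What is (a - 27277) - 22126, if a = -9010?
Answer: -58413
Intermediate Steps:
(a - 27277) - 22126 = (-9010 - 27277) - 22126 = -36287 - 22126 = -58413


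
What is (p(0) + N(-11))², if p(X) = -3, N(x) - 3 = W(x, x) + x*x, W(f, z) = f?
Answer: 12100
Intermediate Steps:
N(x) = 3 + x + x² (N(x) = 3 + (x + x*x) = 3 + (x + x²) = 3 + x + x²)
(p(0) + N(-11))² = (-3 + (3 - 11 + (-11)²))² = (-3 + (3 - 11 + 121))² = (-3 + 113)² = 110² = 12100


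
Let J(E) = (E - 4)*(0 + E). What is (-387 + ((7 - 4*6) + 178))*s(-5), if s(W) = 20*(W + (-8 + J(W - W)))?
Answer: 58760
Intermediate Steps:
J(E) = E*(-4 + E) (J(E) = (-4 + E)*E = E*(-4 + E))
s(W) = -160 + 20*W (s(W) = 20*(W + (-8 + (W - W)*(-4 + (W - W)))) = 20*(W + (-8 + 0*(-4 + 0))) = 20*(W + (-8 + 0*(-4))) = 20*(W + (-8 + 0)) = 20*(W - 8) = 20*(-8 + W) = -160 + 20*W)
(-387 + ((7 - 4*6) + 178))*s(-5) = (-387 + ((7 - 4*6) + 178))*(-160 + 20*(-5)) = (-387 + ((7 - 24) + 178))*(-160 - 100) = (-387 + (-17 + 178))*(-260) = (-387 + 161)*(-260) = -226*(-260) = 58760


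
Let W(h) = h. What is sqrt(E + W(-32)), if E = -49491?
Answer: I*sqrt(49523) ≈ 222.54*I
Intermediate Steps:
sqrt(E + W(-32)) = sqrt(-49491 - 32) = sqrt(-49523) = I*sqrt(49523)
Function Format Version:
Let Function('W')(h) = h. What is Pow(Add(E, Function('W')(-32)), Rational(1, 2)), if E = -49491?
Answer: Mul(I, Pow(49523, Rational(1, 2))) ≈ Mul(222.54, I)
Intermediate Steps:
Pow(Add(E, Function('W')(-32)), Rational(1, 2)) = Pow(Add(-49491, -32), Rational(1, 2)) = Pow(-49523, Rational(1, 2)) = Mul(I, Pow(49523, Rational(1, 2)))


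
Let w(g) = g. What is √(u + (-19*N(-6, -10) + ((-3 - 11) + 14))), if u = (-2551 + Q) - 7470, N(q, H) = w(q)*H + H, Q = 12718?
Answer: √1747 ≈ 41.797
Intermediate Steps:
N(q, H) = H + H*q (N(q, H) = q*H + H = H*q + H = H + H*q)
u = 2697 (u = (-2551 + 12718) - 7470 = 10167 - 7470 = 2697)
√(u + (-19*N(-6, -10) + ((-3 - 11) + 14))) = √(2697 + (-(-190)*(1 - 6) + ((-3 - 11) + 14))) = √(2697 + (-(-190)*(-5) + (-14 + 14))) = √(2697 + (-19*50 + 0)) = √(2697 + (-950 + 0)) = √(2697 - 950) = √1747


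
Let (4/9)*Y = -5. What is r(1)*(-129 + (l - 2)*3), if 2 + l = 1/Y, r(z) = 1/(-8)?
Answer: 2119/120 ≈ 17.658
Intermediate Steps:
Y = -45/4 (Y = (9/4)*(-5) = -45/4 ≈ -11.250)
r(z) = -⅛
l = -94/45 (l = -2 + 1/(-45/4) = -2 - 4/45 = -94/45 ≈ -2.0889)
r(1)*(-129 + (l - 2)*3) = -(-129 + (-94/45 - 2)*3)/8 = -(-129 - 184/45*3)/8 = -(-129 - 184/15)/8 = -⅛*(-2119/15) = 2119/120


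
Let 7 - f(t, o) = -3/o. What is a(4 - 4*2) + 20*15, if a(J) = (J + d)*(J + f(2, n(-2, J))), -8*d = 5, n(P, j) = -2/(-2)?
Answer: 1089/4 ≈ 272.25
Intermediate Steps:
n(P, j) = 1 (n(P, j) = -2*(-1/2) = 1)
f(t, o) = 7 + 3/o (f(t, o) = 7 - (-3)/o = 7 + 3/o)
d = -5/8 (d = -1/8*5 = -5/8 ≈ -0.62500)
a(J) = (10 + J)*(-5/8 + J) (a(J) = (J - 5/8)*(J + (7 + 3/1)) = (-5/8 + J)*(J + (7 + 3*1)) = (-5/8 + J)*(J + (7 + 3)) = (-5/8 + J)*(J + 10) = (-5/8 + J)*(10 + J) = (10 + J)*(-5/8 + J))
a(4 - 4*2) + 20*15 = (-25/4 + (4 - 4*2)**2 + 75*(4 - 4*2)/8) + 20*15 = (-25/4 + (4 - 8)**2 + 75*(4 - 8)/8) + 300 = (-25/4 + (-4)**2 + (75/8)*(-4)) + 300 = (-25/4 + 16 - 75/2) + 300 = -111/4 + 300 = 1089/4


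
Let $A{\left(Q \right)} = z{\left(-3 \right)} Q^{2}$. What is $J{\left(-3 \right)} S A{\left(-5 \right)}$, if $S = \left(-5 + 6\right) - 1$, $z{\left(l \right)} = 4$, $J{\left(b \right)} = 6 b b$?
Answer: $0$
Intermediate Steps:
$J{\left(b \right)} = 6 b^{2}$
$A{\left(Q \right)} = 4 Q^{2}$
$S = 0$ ($S = 1 - 1 = 0$)
$J{\left(-3 \right)} S A{\left(-5 \right)} = 6 \left(-3\right)^{2} \cdot 0 \cdot 4 \left(-5\right)^{2} = 6 \cdot 9 \cdot 0 \cdot 4 \cdot 25 = 54 \cdot 0 \cdot 100 = 0 \cdot 100 = 0$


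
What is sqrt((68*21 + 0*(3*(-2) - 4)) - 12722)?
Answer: I*sqrt(11294) ≈ 106.27*I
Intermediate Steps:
sqrt((68*21 + 0*(3*(-2) - 4)) - 12722) = sqrt((1428 + 0*(-6 - 4)) - 12722) = sqrt((1428 + 0*(-10)) - 12722) = sqrt((1428 + 0) - 12722) = sqrt(1428 - 12722) = sqrt(-11294) = I*sqrt(11294)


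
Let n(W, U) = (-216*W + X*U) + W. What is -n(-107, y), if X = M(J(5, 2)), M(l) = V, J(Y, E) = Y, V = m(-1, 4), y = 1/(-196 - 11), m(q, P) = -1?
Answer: -4762036/207 ≈ -23005.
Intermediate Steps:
y = -1/207 (y = 1/(-207) = -1/207 ≈ -0.0048309)
V = -1
M(l) = -1
X = -1
n(W, U) = -U - 215*W (n(W, U) = (-216*W - U) + W = (-U - 216*W) + W = -U - 215*W)
-n(-107, y) = -(-1*(-1/207) - 215*(-107)) = -(1/207 + 23005) = -1*4762036/207 = -4762036/207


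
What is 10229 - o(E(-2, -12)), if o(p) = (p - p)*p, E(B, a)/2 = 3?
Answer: 10229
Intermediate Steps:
E(B, a) = 6 (E(B, a) = 2*3 = 6)
o(p) = 0 (o(p) = 0*p = 0)
10229 - o(E(-2, -12)) = 10229 - 1*0 = 10229 + 0 = 10229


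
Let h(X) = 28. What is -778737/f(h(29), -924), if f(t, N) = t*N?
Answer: 259579/8624 ≈ 30.100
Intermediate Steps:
f(t, N) = N*t
-778737/f(h(29), -924) = -778737/((-924*28)) = -778737/(-25872) = -778737*(-1/25872) = 259579/8624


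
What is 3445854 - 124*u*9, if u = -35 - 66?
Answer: 3558570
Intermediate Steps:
u = -101
3445854 - 124*u*9 = 3445854 - 124*(-101)*9 = 3445854 - (-12524)*9 = 3445854 - 1*(-112716) = 3445854 + 112716 = 3558570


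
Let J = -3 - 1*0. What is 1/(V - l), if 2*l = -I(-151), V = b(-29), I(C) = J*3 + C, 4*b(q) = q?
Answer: -4/349 ≈ -0.011461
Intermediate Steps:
J = -3 (J = -3 + 0 = -3)
b(q) = q/4
I(C) = -9 + C (I(C) = -3*3 + C = -9 + C)
V = -29/4 (V = (¼)*(-29) = -29/4 ≈ -7.2500)
l = 80 (l = (-(-9 - 151))/2 = (-1*(-160))/2 = (½)*160 = 80)
1/(V - l) = 1/(-29/4 - 1*80) = 1/(-29/4 - 80) = 1/(-349/4) = -4/349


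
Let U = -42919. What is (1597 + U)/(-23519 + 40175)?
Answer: -6887/2776 ≈ -2.4809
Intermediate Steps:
(1597 + U)/(-23519 + 40175) = (1597 - 42919)/(-23519 + 40175) = -41322/16656 = -41322*1/16656 = -6887/2776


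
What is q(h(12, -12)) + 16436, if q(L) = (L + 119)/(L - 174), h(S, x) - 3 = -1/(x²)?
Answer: 404718933/24625 ≈ 16435.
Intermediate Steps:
h(S, x) = 3 - 1/x² (h(S, x) = 3 - 1/(x²) = 3 - 1/x²)
q(L) = (119 + L)/(-174 + L)
q(h(12, -12)) + 16436 = (119 + (3 - 1/(-12)²))/(-174 + (3 - 1/(-12)²)) + 16436 = (119 + (3 - 1*1/144))/(-174 + (3 - 1*1/144)) + 16436 = (119 + (3 - 1/144))/(-174 + (3 - 1/144)) + 16436 = (119 + 431/144)/(-174 + 431/144) + 16436 = (17567/144)/(-24625/144) + 16436 = -144/24625*17567/144 + 16436 = -17567/24625 + 16436 = 404718933/24625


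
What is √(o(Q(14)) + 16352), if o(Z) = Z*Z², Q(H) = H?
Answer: 2*√4774 ≈ 138.19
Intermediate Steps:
o(Z) = Z³
√(o(Q(14)) + 16352) = √(14³ + 16352) = √(2744 + 16352) = √19096 = 2*√4774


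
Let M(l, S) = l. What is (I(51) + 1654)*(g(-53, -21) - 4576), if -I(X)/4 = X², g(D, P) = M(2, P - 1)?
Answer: 40022500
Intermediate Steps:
g(D, P) = 2
I(X) = -4*X²
(I(51) + 1654)*(g(-53, -21) - 4576) = (-4*51² + 1654)*(2 - 4576) = (-4*2601 + 1654)*(-4574) = (-10404 + 1654)*(-4574) = -8750*(-4574) = 40022500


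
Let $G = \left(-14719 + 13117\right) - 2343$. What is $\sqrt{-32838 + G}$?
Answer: $3 i \sqrt{4087} \approx 191.79 i$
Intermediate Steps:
$G = -3945$ ($G = -1602 - 2343 = -3945$)
$\sqrt{-32838 + G} = \sqrt{-32838 - 3945} = \sqrt{-36783} = 3 i \sqrt{4087}$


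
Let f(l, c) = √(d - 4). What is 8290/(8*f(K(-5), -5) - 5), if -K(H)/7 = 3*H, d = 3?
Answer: -41450/89 - 66320*I/89 ≈ -465.73 - 745.17*I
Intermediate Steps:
K(H) = -21*H
f(l, c) = I (f(l, c) = √(3 - 4) = √(-1) = I)
8290/(8*f(K(-5), -5) - 5) = 8290/(8*I - 5) = 8290/(-5 + 8*I) = 8290*((-5 - 8*I)/89) = 8290*(-5 - 8*I)/89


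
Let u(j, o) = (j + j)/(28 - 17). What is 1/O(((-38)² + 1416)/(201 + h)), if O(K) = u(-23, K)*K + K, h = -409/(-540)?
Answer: -108949/4914000 ≈ -0.022171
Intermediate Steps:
h = 409/540 (h = -409*(-1/540) = 409/540 ≈ 0.75741)
u(j, o) = 2*j/11 (u(j, o) = (2*j)/11 = (2*j)*(1/11) = 2*j/11)
O(K) = -35*K/11 (O(K) = ((2/11)*(-23))*K + K = -46*K/11 + K = -35*K/11)
1/O(((-38)² + 1416)/(201 + h)) = 1/(-35*((-38)² + 1416)/(11*(201 + 409/540))) = 1/(-35*(1444 + 1416)/(11*108949/540)) = 1/(-9100*540/108949) = 1/(-35/11*1544400/108949) = 1/(-4914000/108949) = -108949/4914000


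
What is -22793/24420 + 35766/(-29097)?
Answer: -170734849/78949860 ≈ -2.1626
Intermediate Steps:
-22793/24420 + 35766/(-29097) = -22793*1/24420 + 35766*(-1/29097) = -22793/24420 - 3974/3233 = -170734849/78949860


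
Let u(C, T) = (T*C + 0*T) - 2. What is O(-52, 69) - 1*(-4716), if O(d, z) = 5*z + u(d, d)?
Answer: 7763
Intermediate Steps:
u(C, T) = -2 + C*T (u(C, T) = (C*T + 0) - 2 = C*T - 2 = -2 + C*T)
O(d, z) = -2 + d² + 5*z (O(d, z) = 5*z + (-2 + d*d) = 5*z + (-2 + d²) = -2 + d² + 5*z)
O(-52, 69) - 1*(-4716) = (-2 + (-52)² + 5*69) - 1*(-4716) = (-2 + 2704 + 345) + 4716 = 3047 + 4716 = 7763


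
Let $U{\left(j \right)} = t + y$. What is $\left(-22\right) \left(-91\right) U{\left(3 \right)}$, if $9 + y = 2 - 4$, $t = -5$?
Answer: $-32032$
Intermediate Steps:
$y = -11$ ($y = -9 + \left(2 - 4\right) = -9 - 2 = -11$)
$U{\left(j \right)} = -16$ ($U{\left(j \right)} = -5 - 11 = -16$)
$\left(-22\right) \left(-91\right) U{\left(3 \right)} = \left(-22\right) \left(-91\right) \left(-16\right) = 2002 \left(-16\right) = -32032$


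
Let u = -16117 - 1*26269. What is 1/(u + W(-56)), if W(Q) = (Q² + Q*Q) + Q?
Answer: -1/36170 ≈ -2.7647e-5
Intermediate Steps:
u = -42386 (u = -16117 - 26269 = -42386)
W(Q) = Q + 2*Q² (W(Q) = (Q² + Q²) + Q = 2*Q² + Q = Q + 2*Q²)
1/(u + W(-56)) = 1/(-42386 - 56*(1 + 2*(-56))) = 1/(-42386 - 56*(1 - 112)) = 1/(-42386 - 56*(-111)) = 1/(-42386 + 6216) = 1/(-36170) = -1/36170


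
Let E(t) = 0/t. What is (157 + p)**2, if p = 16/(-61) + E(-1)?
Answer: 91412721/3721 ≈ 24567.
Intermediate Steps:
E(t) = 0
p = -16/61 (p = 16/(-61) + 0 = 16*(-1/61) + 0 = -16/61 + 0 = -16/61 ≈ -0.26230)
(157 + p)**2 = (157 - 16/61)**2 = (9561/61)**2 = 91412721/3721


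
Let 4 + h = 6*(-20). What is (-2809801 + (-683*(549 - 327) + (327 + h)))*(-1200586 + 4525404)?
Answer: -9845530857232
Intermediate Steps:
h = -124 (h = -4 + 6*(-20) = -4 - 120 = -124)
(-2809801 + (-683*(549 - 327) + (327 + h)))*(-1200586 + 4525404) = (-2809801 + (-683*(549 - 327) + (327 - 124)))*(-1200586 + 4525404) = (-2809801 + (-683*222 + 203))*3324818 = (-2809801 + (-151626 + 203))*3324818 = (-2809801 - 151423)*3324818 = -2961224*3324818 = -9845530857232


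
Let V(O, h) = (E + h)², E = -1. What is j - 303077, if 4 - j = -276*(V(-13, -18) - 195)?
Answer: -257257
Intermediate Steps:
V(O, h) = (-1 + h)²
j = 45820 (j = 4 - (-276)*((-1 - 18)² - 195) = 4 - (-276)*((-19)² - 195) = 4 - (-276)*(361 - 195) = 4 - (-276)*166 = 4 - 1*(-45816) = 4 + 45816 = 45820)
j - 303077 = 45820 - 303077 = -257257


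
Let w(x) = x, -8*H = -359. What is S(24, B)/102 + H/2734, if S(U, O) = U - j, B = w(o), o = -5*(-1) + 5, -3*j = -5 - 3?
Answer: 754831/3346416 ≈ 0.22556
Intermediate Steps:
H = 359/8 (H = -1/8*(-359) = 359/8 ≈ 44.875)
j = 8/3 (j = -(-5 - 3)/3 = -1/3*(-8) = 8/3 ≈ 2.6667)
o = 10 (o = 5 + 5 = 10)
B = 10
S(U, O) = -8/3 + U (S(U, O) = U - 1*8/3 = U - 8/3 = -8/3 + U)
S(24, B)/102 + H/2734 = (-8/3 + 24)/102 + (359/8)/2734 = (64/3)*(1/102) + (359/8)*(1/2734) = 32/153 + 359/21872 = 754831/3346416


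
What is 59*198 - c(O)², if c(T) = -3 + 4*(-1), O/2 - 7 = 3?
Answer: 11633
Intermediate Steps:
O = 20 (O = 14 + 2*3 = 14 + 6 = 20)
c(T) = -7 (c(T) = -3 - 4 = -7)
59*198 - c(O)² = 59*198 - 1*(-7)² = 11682 - 1*49 = 11682 - 49 = 11633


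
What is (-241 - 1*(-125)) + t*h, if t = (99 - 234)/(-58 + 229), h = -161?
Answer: 211/19 ≈ 11.105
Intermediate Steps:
t = -15/19 (t = -135/171 = -135*1/171 = -15/19 ≈ -0.78947)
(-241 - 1*(-125)) + t*h = (-241 - 1*(-125)) - 15/19*(-161) = (-241 + 125) + 2415/19 = -116 + 2415/19 = 211/19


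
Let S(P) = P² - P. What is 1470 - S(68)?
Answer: -3086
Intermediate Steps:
1470 - S(68) = 1470 - 68*(-1 + 68) = 1470 - 68*67 = 1470 - 1*4556 = 1470 - 4556 = -3086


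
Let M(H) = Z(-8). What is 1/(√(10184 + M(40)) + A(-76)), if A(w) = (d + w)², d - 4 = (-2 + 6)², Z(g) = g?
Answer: 49/153505 - √159/1228040 ≈ 0.00030894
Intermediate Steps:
d = 20 (d = 4 + (-2 + 6)² = 4 + 4² = 4 + 16 = 20)
M(H) = -8
A(w) = (20 + w)²
1/(√(10184 + M(40)) + A(-76)) = 1/(√(10184 - 8) + (20 - 76)²) = 1/(√10176 + (-56)²) = 1/(8*√159 + 3136) = 1/(3136 + 8*√159)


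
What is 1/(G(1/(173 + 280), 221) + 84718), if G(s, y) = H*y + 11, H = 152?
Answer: 1/118321 ≈ 8.4516e-6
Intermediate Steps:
G(s, y) = 11 + 152*y (G(s, y) = 152*y + 11 = 11 + 152*y)
1/(G(1/(173 + 280), 221) + 84718) = 1/((11 + 152*221) + 84718) = 1/((11 + 33592) + 84718) = 1/(33603 + 84718) = 1/118321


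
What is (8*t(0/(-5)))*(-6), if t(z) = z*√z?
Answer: 0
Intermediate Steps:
t(z) = z^(3/2)
(8*t(0/(-5)))*(-6) = (8*(0/(-5))^(3/2))*(-6) = (8*(0*(-⅕))^(3/2))*(-6) = (8*0^(3/2))*(-6) = (8*0)*(-6) = 0*(-6) = 0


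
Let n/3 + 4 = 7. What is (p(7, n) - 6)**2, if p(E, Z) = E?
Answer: 1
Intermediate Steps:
n = 9 (n = -12 + 3*7 = -12 + 21 = 9)
(p(7, n) - 6)**2 = (7 - 6)**2 = 1**2 = 1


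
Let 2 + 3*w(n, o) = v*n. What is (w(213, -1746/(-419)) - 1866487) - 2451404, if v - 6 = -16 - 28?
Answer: -12961769/3 ≈ -4.3206e+6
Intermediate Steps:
v = -38 (v = 6 + (-16 - 28) = 6 - 44 = -38)
w(n, o) = -⅔ - 38*n/3 (w(n, o) = -⅔ + (-38*n)/3 = -⅔ - 38*n/3)
(w(213, -1746/(-419)) - 1866487) - 2451404 = ((-⅔ - 38/3*213) - 1866487) - 2451404 = ((-⅔ - 2698) - 1866487) - 2451404 = (-8096/3 - 1866487) - 2451404 = -5607557/3 - 2451404 = -12961769/3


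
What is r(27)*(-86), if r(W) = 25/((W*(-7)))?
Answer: 2150/189 ≈ 11.376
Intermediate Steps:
r(W) = -25/(7*W) (r(W) = 25/((-7*W)) = 25*(-1/(7*W)) = -25/(7*W))
r(27)*(-86) = -25/7/27*(-86) = -25/7*1/27*(-86) = -25/189*(-86) = 2150/189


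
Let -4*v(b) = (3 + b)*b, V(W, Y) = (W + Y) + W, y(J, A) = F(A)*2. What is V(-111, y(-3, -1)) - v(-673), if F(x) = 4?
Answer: 225027/2 ≈ 1.1251e+5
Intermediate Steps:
y(J, A) = 8 (y(J, A) = 4*2 = 8)
V(W, Y) = Y + 2*W
v(b) = -b*(3 + b)/4 (v(b) = -(3 + b)*b/4 = -b*(3 + b)/4)
V(-111, y(-3, -1)) - v(-673) = (8 + 2*(-111)) - (-1)*(-673)*(3 - 673)/4 = (8 - 222) - (-1)*(-673)*(-670)/4 = -214 - 1*(-225455/2) = -214 + 225455/2 = 225027/2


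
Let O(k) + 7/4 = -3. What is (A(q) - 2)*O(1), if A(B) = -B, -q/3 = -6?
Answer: 95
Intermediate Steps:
q = 18 (q = -3*(-6) = 18)
O(k) = -19/4 (O(k) = -7/4 - 3 = -19/4)
(A(q) - 2)*O(1) = (-1*18 - 2)*(-19/4) = (-18 - 2)*(-19/4) = -20*(-19/4) = 95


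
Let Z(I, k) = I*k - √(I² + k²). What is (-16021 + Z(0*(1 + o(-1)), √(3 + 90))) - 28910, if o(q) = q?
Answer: -44931 - √93 ≈ -44941.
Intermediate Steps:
Z(I, k) = -√(I² + k²) + I*k
(-16021 + Z(0*(1 + o(-1)), √(3 + 90))) - 28910 = (-16021 + (-√((0*(1 - 1))² + (√(3 + 90))²) + (0*(1 - 1))*√(3 + 90))) - 28910 = (-16021 + (-√((0*0)² + (√93)²) + (0*0)*√93)) - 28910 = (-16021 + (-√(0² + 93) + 0*√93)) - 28910 = (-16021 + (-√(0 + 93) + 0)) - 28910 = (-16021 + (-√93 + 0)) - 28910 = (-16021 - √93) - 28910 = -44931 - √93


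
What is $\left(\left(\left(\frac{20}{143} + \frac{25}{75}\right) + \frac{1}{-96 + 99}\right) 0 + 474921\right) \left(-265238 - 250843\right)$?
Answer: $-245097704601$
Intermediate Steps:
$\left(\left(\left(\frac{20}{143} + \frac{25}{75}\right) + \frac{1}{-96 + 99}\right) 0 + 474921\right) \left(-265238 - 250843\right) = \left(\left(\left(20 \cdot \frac{1}{143} + 25 \cdot \frac{1}{75}\right) + \frac{1}{3}\right) 0 + 474921\right) \left(-516081\right) = \left(\left(\left(\frac{20}{143} + \frac{1}{3}\right) + \frac{1}{3}\right) 0 + 474921\right) \left(-516081\right) = \left(\left(\frac{203}{429} + \frac{1}{3}\right) 0 + 474921\right) \left(-516081\right) = \left(\frac{346}{429} \cdot 0 + 474921\right) \left(-516081\right) = \left(0 + 474921\right) \left(-516081\right) = 474921 \left(-516081\right) = -245097704601$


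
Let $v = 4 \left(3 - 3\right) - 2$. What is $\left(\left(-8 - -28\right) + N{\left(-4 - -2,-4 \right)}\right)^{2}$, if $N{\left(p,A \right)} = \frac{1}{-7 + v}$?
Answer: $\frac{32041}{81} \approx 395.57$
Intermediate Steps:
$v = -2$ ($v = 4 \cdot 0 - 2 = 0 - 2 = -2$)
$N{\left(p,A \right)} = - \frac{1}{9}$ ($N{\left(p,A \right)} = \frac{1}{-7 - 2} = \frac{1}{-9} = - \frac{1}{9}$)
$\left(\left(-8 - -28\right) + N{\left(-4 - -2,-4 \right)}\right)^{2} = \left(\left(-8 - -28\right) - \frac{1}{9}\right)^{2} = \left(\left(-8 + 28\right) - \frac{1}{9}\right)^{2} = \left(20 - \frac{1}{9}\right)^{2} = \left(\frac{179}{9}\right)^{2} = \frac{32041}{81}$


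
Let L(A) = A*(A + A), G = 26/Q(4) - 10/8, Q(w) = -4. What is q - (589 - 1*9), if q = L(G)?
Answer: -3679/8 ≈ -459.88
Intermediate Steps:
G = -31/4 (G = 26/(-4) - 10/8 = 26*(-¼) - 10*⅛ = -13/2 - 5/4 = -31/4 ≈ -7.7500)
L(A) = 2*A² (L(A) = A*(2*A) = 2*A²)
q = 961/8 (q = 2*(-31/4)² = 2*(961/16) = 961/8 ≈ 120.13)
q - (589 - 1*9) = 961/8 - (589 - 1*9) = 961/8 - (589 - 9) = 961/8 - 1*580 = 961/8 - 580 = -3679/8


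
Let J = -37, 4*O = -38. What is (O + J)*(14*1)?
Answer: -651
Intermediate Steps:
O = -19/2 (O = (¼)*(-38) = -19/2 ≈ -9.5000)
(O + J)*(14*1) = (-19/2 - 37)*(14*1) = -93/2*14 = -651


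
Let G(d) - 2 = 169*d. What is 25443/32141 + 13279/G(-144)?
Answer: 192329623/782119094 ≈ 0.24591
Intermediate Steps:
G(d) = 2 + 169*d
25443/32141 + 13279/G(-144) = 25443/32141 + 13279/(2 + 169*(-144)) = 25443*(1/32141) + 13279/(2 - 24336) = 25443/32141 + 13279/(-24334) = 25443/32141 + 13279*(-1/24334) = 25443/32141 - 13279/24334 = 192329623/782119094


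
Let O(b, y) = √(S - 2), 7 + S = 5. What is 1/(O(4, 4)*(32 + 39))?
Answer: -I/142 ≈ -0.0070423*I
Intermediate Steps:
S = -2 (S = -7 + 5 = -2)
O(b, y) = 2*I (O(b, y) = √(-2 - 2) = √(-4) = 2*I)
1/(O(4, 4)*(32 + 39)) = 1/((2*I)*(32 + 39)) = 1/((2*I)*71) = 1/(142*I) = -I/142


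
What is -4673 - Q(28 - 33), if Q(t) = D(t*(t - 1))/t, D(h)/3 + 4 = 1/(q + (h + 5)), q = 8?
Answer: -1005208/215 ≈ -4675.4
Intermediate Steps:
D(h) = -12 + 3/(13 + h) (D(h) = -12 + 3/(8 + (h + 5)) = -12 + 3/(8 + (5 + h)) = -12 + 3/(13 + h))
Q(t) = 3*(-51 - 4*t*(-1 + t))/(t*(13 + t*(-1 + t))) (Q(t) = (3*(-51 - 4*t*(t - 1))/(13 + t*(t - 1)))/t = (3*(-51 - 4*t*(-1 + t))/(13 + t*(-1 + t)))/t = 3*(-51 - 4*t*(-1 + t))/(t*(13 + t*(-1 + t))))
-4673 - Q(28 - 33) = -4673 - 3*(-51 - 4*(28 - 33)*(-1 + (28 - 33)))/((28 - 33)*(13 + (28 - 33)*(-1 + (28 - 33)))) = -4673 - 3*(-51 - 4*(-5)*(-1 - 5))/((-5)*(13 - 5*(-1 - 5))) = -4673 - 3*(-1)*(-51 - 4*(-5)*(-6))/(5*(13 - 5*(-6))) = -4673 - 3*(-1)*(-51 - 120)/(5*(13 + 30)) = -4673 - 3*(-1)*(-171)/(5*43) = -4673 - 1*513/215 = -4673 - 513/215 = -1005208/215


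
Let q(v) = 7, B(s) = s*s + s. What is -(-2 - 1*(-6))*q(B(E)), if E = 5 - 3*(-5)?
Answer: -28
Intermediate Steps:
E = 20 (E = 5 + 15 = 20)
B(s) = s + s² (B(s) = s² + s = s + s²)
-(-2 - 1*(-6))*q(B(E)) = -(-2 - 1*(-6))*7 = -(-2 + 6)*7 = -4*7 = -1*28 = -28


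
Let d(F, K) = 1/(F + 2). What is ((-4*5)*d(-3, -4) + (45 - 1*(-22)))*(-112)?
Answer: -9744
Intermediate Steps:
d(F, K) = 1/(2 + F)
((-4*5)*d(-3, -4) + (45 - 1*(-22)))*(-112) = ((-4*5)/(2 - 3) + (45 - 1*(-22)))*(-112) = (-20/(-1) + (45 + 22))*(-112) = (-20*(-1) + 67)*(-112) = (20 + 67)*(-112) = 87*(-112) = -9744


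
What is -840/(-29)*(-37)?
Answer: -31080/29 ≈ -1071.7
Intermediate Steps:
-840/(-29)*(-37) = -840*(-1)/29*(-37) = -35*(-24/29)*(-37) = (840/29)*(-37) = -31080/29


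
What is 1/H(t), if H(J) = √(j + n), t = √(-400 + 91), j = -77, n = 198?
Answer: 1/11 ≈ 0.090909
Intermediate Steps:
t = I*√309 (t = √(-309) = I*√309 ≈ 17.578*I)
H(J) = 11 (H(J) = √(-77 + 198) = √121 = 11)
1/H(t) = 1/11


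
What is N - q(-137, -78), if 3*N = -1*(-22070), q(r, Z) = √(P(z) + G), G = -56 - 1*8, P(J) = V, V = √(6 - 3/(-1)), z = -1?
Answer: 22070/3 - I*√61 ≈ 7356.7 - 7.8102*I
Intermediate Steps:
V = 3 (V = √(6 - 3*(-1)) = √(6 + 3) = √9 = 3)
P(J) = 3
G = -64 (G = -56 - 8 = -64)
q(r, Z) = I*√61 (q(r, Z) = √(3 - 64) = √(-61) = I*√61)
N = 22070/3 (N = (-1*(-22070))/3 = (⅓)*22070 = 22070/3 ≈ 7356.7)
N - q(-137, -78) = 22070/3 - I*√61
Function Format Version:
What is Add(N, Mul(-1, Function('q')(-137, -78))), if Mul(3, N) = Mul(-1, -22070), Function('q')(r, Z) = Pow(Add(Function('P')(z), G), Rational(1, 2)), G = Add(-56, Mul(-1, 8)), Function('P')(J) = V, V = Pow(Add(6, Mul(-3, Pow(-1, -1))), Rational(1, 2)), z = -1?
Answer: Add(Rational(22070, 3), Mul(-1, I, Pow(61, Rational(1, 2)))) ≈ Add(7356.7, Mul(-7.8102, I))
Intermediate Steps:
V = 3 (V = Pow(Add(6, Mul(-3, -1)), Rational(1, 2)) = Pow(Add(6, 3), Rational(1, 2)) = Pow(9, Rational(1, 2)) = 3)
Function('P')(J) = 3
G = -64 (G = Add(-56, -8) = -64)
Function('q')(r, Z) = Mul(I, Pow(61, Rational(1, 2))) (Function('q')(r, Z) = Pow(Add(3, -64), Rational(1, 2)) = Pow(-61, Rational(1, 2)) = Mul(I, Pow(61, Rational(1, 2))))
N = Rational(22070, 3) (N = Mul(Rational(1, 3), Mul(-1, -22070)) = Mul(Rational(1, 3), 22070) = Rational(22070, 3) ≈ 7356.7)
Add(N, Mul(-1, Function('q')(-137, -78))) = Add(Rational(22070, 3), Mul(-1, Mul(I, Pow(61, Rational(1, 2))))) = Add(Rational(22070, 3), Mul(-1, I, Pow(61, Rational(1, 2))))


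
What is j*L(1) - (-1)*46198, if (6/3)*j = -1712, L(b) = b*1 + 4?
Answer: 41918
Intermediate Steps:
L(b) = 4 + b (L(b) = b + 4 = 4 + b)
j = -856 (j = (½)*(-1712) = -856)
j*L(1) - (-1)*46198 = -856*(4 + 1) - (-1)*46198 = -856*5 - 1*(-46198) = -4280 + 46198 = 41918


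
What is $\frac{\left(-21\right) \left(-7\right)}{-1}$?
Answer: $-147$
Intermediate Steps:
$\frac{\left(-21\right) \left(-7\right)}{-1} = 147 \left(-1\right) = -147$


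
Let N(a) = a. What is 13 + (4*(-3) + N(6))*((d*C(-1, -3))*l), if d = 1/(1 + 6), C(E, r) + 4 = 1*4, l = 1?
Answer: 13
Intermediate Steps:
C(E, r) = 0 (C(E, r) = -4 + 1*4 = -4 + 4 = 0)
d = 1/7 ≈ 0.14286
13 + (4*(-3) + N(6))*((d*C(-1, -3))*l) = 13 + (4*(-3) + 6)*(((1/7)*0)*1) = 13 + (-12 + 6)*(0*1) = 13 - 6*0 = 13 + 0 = 13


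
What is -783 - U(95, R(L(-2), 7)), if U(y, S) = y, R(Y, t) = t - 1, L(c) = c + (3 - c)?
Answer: -878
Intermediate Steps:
L(c) = 3
R(Y, t) = -1 + t
-783 - U(95, R(L(-2), 7)) = -783 - 1*95 = -783 - 95 = -878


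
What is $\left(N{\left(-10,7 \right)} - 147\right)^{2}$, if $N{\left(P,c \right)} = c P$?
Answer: $47089$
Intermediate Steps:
$N{\left(P,c \right)} = P c$
$\left(N{\left(-10,7 \right)} - 147\right)^{2} = \left(\left(-10\right) 7 - 147\right)^{2} = \left(-70 - 147\right)^{2} = \left(-217\right)^{2} = 47089$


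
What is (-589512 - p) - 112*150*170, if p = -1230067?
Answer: -2215445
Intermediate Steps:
(-589512 - p) - 112*150*170 = (-589512 - 1*(-1230067)) - 112*150*170 = (-589512 + 1230067) - 16800*170 = 640555 - 2856000 = -2215445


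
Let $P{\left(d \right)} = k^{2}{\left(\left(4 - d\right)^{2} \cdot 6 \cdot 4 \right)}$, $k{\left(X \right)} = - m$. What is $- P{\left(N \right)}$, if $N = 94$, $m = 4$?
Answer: $-16$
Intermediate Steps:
$k{\left(X \right)} = -4$ ($k{\left(X \right)} = \left(-1\right) 4 = -4$)
$P{\left(d \right)} = 16$ ($P{\left(d \right)} = \left(-4\right)^{2} = 16$)
$- P{\left(N \right)} = \left(-1\right) 16 = -16$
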